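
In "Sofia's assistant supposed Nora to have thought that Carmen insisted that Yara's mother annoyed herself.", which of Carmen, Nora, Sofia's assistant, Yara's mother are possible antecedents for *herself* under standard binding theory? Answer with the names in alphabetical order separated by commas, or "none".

Yara's mother

*herself* is a reflexive; Principle A requires it to be bound within its binding domain — the clause headed by 'annoyed'.
— Carmen: subject of the clause headed by 'insisted'; c-commands the reflexive but lies outside its binding domain — cannot bind it (Principle A).
— Nora: subject of the clause headed by 'thought'; c-commands the reflexive but lies outside its binding domain — cannot bind it (Principle A).
— Sofia's assistant: subject of the matrix clause; c-commands the reflexive but lies outside its binding domain — cannot bind it (Principle A).
— Yara's mother: subject of the clause headed by 'annoyed'; c-commands the reflexive within its binding domain — allowed (Principle A).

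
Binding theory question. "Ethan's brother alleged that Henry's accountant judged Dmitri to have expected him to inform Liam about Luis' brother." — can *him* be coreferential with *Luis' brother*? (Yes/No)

*him* is a pronoun; Principle B requires it to be free in its binding domain — the clause headed by 'expected'.
— Luis' brother: second object of the clause headed by 'inform'; is c-commanded by the pronoun; coreference would bind this R-expression — blocked (Principle C).

No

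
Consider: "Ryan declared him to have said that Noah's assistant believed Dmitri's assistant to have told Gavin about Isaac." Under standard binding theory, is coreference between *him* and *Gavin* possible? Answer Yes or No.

No

*Gavin* is an R-expression; Principle C requires it to be free (not bound by any c-commanding expression).
— him: subject of the clause headed by 'said'; the pronoun c-commands the R-expression — coreference blocked (Principle C).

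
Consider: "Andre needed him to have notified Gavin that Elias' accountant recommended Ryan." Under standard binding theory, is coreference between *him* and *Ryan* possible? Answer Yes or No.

No

*Ryan* is an R-expression; Principle C requires it to be free (not bound by any c-commanding expression).
— him: subject of the clause headed by 'notified'; the pronoun c-commands the R-expression — coreference blocked (Principle C).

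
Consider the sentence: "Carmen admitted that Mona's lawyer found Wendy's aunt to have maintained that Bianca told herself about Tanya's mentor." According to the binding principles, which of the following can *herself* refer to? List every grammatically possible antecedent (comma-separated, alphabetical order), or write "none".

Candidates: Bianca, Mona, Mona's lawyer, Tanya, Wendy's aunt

*herself* is a reflexive; Principle A requires it to be bound within its binding domain — the clause headed by 'told'.
— Bianca: subject of the clause headed by 'told'; c-commands the reflexive within its binding domain — allowed (Principle A).
— Mona: possessor inside the subject DP of the clause headed by 'found'; does not c-command the reflexive — cannot bind it (Principle A).
— Mona's lawyer: subject of the clause headed by 'found'; c-commands the reflexive but lies outside its binding domain — cannot bind it (Principle A).
— Tanya: possessor inside the second object DP of the clause headed by 'told'; does not c-command the reflexive — cannot bind it (Principle A).
— Wendy's aunt: subject of the clause headed by 'maintained'; c-commands the reflexive but lies outside its binding domain — cannot bind it (Principle A).

Bianca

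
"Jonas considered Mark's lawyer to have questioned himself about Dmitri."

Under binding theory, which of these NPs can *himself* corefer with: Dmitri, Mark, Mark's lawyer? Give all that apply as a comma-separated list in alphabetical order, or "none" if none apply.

Mark's lawyer

*himself* is a reflexive; Principle A requires it to be bound within its binding domain — the clause headed by 'questioned'.
— Dmitri: second object of the clause headed by 'questioned'; does not c-command the reflexive — cannot bind it (Principle A).
— Mark: possessor inside the subject DP of the clause headed by 'questioned'; does not c-command the reflexive — cannot bind it (Principle A).
— Mark's lawyer: subject of the clause headed by 'questioned'; c-commands the reflexive within its binding domain — allowed (Principle A).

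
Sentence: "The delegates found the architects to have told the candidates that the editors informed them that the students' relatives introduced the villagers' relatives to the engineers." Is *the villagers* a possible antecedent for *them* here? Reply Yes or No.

*them* is a pronoun; Principle B requires it to be free in its binding domain — the clause headed by 'informed'.
— the villagers: possessor inside the object DP of the clause headed by 'introduced'; is c-commanded by the pronoun; coreference would bind this R-expression — blocked (Principle C).

No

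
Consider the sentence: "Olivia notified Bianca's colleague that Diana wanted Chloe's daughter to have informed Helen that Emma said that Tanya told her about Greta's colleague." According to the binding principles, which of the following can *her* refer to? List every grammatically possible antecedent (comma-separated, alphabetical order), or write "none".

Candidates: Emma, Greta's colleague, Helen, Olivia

*her* is a pronoun; Principle B requires it to be free in its binding domain — the clause headed by 'told'.
— Emma: subject of the clause headed by 'said'; c-commands the pronoun but lies outside its binding domain — allowed.
— Greta's colleague: second object of the clause headed by 'told'; is c-commanded by the pronoun; coreference would bind this R-expression — blocked (Principle C).
— Helen: object of the clause headed by 'informed'; c-commands the pronoun but lies outside its binding domain — allowed.
— Olivia: subject of the matrix clause; c-commands the pronoun but lies outside its binding domain — allowed.

Emma, Helen, Olivia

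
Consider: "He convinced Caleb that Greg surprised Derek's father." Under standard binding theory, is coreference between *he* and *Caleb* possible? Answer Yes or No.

No

*Caleb* is an R-expression; Principle C requires it to be free (not bound by any c-commanding expression).
— he: subject of the matrix clause; the pronoun c-commands the R-expression — coreference blocked (Principle C).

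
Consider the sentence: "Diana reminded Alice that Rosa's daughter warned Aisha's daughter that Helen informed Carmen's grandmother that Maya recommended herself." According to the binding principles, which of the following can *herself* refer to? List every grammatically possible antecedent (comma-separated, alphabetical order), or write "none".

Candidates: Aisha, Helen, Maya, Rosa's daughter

Maya

*herself* is a reflexive; Principle A requires it to be bound within its binding domain — the clause headed by 'recommended'.
— Aisha: possessor inside the object DP of the clause headed by 'warned'; does not c-command the reflexive — cannot bind it (Principle A).
— Helen: subject of the clause headed by 'informed'; c-commands the reflexive but lies outside its binding domain — cannot bind it (Principle A).
— Maya: subject of the clause headed by 'recommended'; c-commands the reflexive within its binding domain — allowed (Principle A).
— Rosa's daughter: subject of the clause headed by 'warned'; c-commands the reflexive but lies outside its binding domain — cannot bind it (Principle A).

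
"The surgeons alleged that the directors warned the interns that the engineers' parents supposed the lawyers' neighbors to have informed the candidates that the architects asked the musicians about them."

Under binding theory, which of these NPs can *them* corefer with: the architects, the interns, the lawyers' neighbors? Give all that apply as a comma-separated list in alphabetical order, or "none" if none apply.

the interns, the lawyers' neighbors

*them* is a pronoun; Principle B requires it to be free in its binding domain — the clause headed by 'asked'.
— the architects: subject of the clause headed by 'asked'; c-commands the pronoun within its binding domain — blocked (Principle B).
— the interns: object of the clause headed by 'warned'; c-commands the pronoun but lies outside its binding domain — allowed.
— the lawyers' neighbors: subject of the clause headed by 'informed'; c-commands the pronoun but lies outside its binding domain — allowed.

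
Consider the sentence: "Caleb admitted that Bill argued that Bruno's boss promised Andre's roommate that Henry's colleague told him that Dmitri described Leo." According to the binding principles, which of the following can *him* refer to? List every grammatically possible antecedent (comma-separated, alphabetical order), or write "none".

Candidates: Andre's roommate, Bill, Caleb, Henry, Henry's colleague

*him* is a pronoun; Principle B requires it to be free in its binding domain — the clause headed by 'told'.
— Andre's roommate: object of the clause headed by 'promised'; c-commands the pronoun but lies outside its binding domain — allowed.
— Bill: subject of the clause headed by 'argued'; c-commands the pronoun but lies outside its binding domain — allowed.
— Caleb: subject of the matrix clause; c-commands the pronoun but lies outside its binding domain — allowed.
— Henry: possessor inside the subject DP of the clause headed by 'told'; does not c-command the pronoun — Principle B does not apply; allowed.
— Henry's colleague: subject of the clause headed by 'told'; c-commands the pronoun within its binding domain — blocked (Principle B).

Andre's roommate, Bill, Caleb, Henry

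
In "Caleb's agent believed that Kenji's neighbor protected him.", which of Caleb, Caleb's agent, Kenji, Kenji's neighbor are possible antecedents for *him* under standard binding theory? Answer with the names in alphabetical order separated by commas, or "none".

Caleb, Caleb's agent, Kenji

*him* is a pronoun; Principle B requires it to be free in its binding domain — the clause headed by 'protected'.
— Caleb: possessor inside the subject DP of the matrix clause; does not c-command the pronoun — Principle B does not apply; allowed.
— Caleb's agent: subject of the matrix clause; c-commands the pronoun but lies outside its binding domain — allowed.
— Kenji: possessor inside the subject DP of the clause headed by 'protected'; does not c-command the pronoun — Principle B does not apply; allowed.
— Kenji's neighbor: subject of the clause headed by 'protected'; c-commands the pronoun within its binding domain — blocked (Principle B).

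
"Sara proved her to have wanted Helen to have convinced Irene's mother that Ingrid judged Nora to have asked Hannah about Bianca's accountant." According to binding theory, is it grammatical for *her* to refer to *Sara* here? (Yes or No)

*Sara* is an R-expression; Principle C requires it to be free (not bound by any c-commanding expression).
— her: subject of the clause headed by 'wanted'; the R-expression locally c-commands the pronoun — coreference blocked (Principle B on the pronoun).

No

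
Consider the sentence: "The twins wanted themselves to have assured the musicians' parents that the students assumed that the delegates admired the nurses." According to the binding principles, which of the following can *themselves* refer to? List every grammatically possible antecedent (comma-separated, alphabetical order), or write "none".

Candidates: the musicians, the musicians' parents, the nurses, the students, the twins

the twins

*themselves* is a reflexive; Principle A requires it to be bound within its binding domain — the matrix clause.
— the musicians: possessor inside the object DP of the clause headed by 'assured'; does not c-command the reflexive — cannot bind it (Principle A).
— the musicians' parents: object of the clause headed by 'assured'; does not c-command the reflexive — cannot bind it (Principle A).
— the nurses: object of the clause headed by 'admired'; does not c-command the reflexive — cannot bind it (Principle A).
— the students: subject of the clause headed by 'assumed'; does not c-command the reflexive — cannot bind it (Principle A).
— the twins: subject of the matrix clause; c-commands the reflexive within its binding domain — allowed (Principle A).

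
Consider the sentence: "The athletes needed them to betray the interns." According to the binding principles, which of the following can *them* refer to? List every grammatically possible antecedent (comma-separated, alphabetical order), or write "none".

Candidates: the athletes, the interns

none

*them* is a pronoun; Principle B requires it to be free in its binding domain — the matrix clause.
— the athletes: subject of the matrix clause; c-commands the pronoun within its binding domain — blocked (Principle B).
— the interns: object of the clause headed by 'betray'; is c-commanded by the pronoun; coreference would bind this R-expression — blocked (Principle C).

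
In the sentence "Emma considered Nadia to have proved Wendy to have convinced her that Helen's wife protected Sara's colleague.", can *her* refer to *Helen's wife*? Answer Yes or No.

*her* is a pronoun; Principle B requires it to be free in its binding domain — the clause headed by 'convinced'.
— Helen's wife: subject of the clause headed by 'protected'; is c-commanded by the pronoun; coreference would bind this R-expression — blocked (Principle C).

No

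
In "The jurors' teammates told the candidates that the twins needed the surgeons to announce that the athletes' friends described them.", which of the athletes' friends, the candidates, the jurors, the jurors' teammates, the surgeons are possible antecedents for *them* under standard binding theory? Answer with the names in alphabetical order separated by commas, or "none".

the candidates, the jurors, the jurors' teammates, the surgeons

*them* is a pronoun; Principle B requires it to be free in its binding domain — the clause headed by 'described'.
— the athletes' friends: subject of the clause headed by 'described'; c-commands the pronoun within its binding domain — blocked (Principle B).
— the candidates: object of the matrix clause; c-commands the pronoun but lies outside its binding domain — allowed.
— the jurors: possessor inside the subject DP of the matrix clause; does not c-command the pronoun — Principle B does not apply; allowed.
— the jurors' teammates: subject of the matrix clause; c-commands the pronoun but lies outside its binding domain — allowed.
— the surgeons: subject of the clause headed by 'announce'; c-commands the pronoun but lies outside its binding domain — allowed.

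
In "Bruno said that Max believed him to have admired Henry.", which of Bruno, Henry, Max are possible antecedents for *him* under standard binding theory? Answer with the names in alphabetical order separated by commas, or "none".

*him* is a pronoun; Principle B requires it to be free in its binding domain — the clause headed by 'believed'.
— Bruno: subject of the matrix clause; c-commands the pronoun but lies outside its binding domain — allowed.
— Henry: object of the clause headed by 'admired'; is c-commanded by the pronoun; coreference would bind this R-expression — blocked (Principle C).
— Max: subject of the clause headed by 'believed'; c-commands the pronoun within its binding domain — blocked (Principle B).

Bruno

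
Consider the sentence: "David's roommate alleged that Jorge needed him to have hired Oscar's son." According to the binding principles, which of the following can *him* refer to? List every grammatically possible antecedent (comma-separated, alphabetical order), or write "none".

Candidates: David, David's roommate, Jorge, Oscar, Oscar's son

*him* is a pronoun; Principle B requires it to be free in its binding domain — the clause headed by 'needed'.
— David: possessor inside the subject DP of the matrix clause; does not c-command the pronoun — Principle B does not apply; allowed.
— David's roommate: subject of the matrix clause; c-commands the pronoun but lies outside its binding domain — allowed.
— Jorge: subject of the clause headed by 'needed'; c-commands the pronoun within its binding domain — blocked (Principle B).
— Oscar: possessor inside the object DP of the clause headed by 'hired'; is c-commanded by the pronoun; coreference would bind this R-expression — blocked (Principle C).
— Oscar's son: object of the clause headed by 'hired'; is c-commanded by the pronoun; coreference would bind this R-expression — blocked (Principle C).

David, David's roommate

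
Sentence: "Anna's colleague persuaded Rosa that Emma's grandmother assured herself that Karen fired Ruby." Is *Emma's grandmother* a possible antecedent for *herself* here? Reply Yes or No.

Yes

*herself* is a reflexive; Principle A requires it to be bound within its binding domain — the clause headed by 'assured'.
— Emma's grandmother: subject of the clause headed by 'assured'; c-commands the reflexive within its binding domain — allowed (Principle A).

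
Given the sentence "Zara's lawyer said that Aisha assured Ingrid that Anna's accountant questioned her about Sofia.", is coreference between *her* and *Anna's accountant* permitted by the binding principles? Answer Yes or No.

*her* is a pronoun; Principle B requires it to be free in its binding domain — the clause headed by 'questioned'.
— Anna's accountant: subject of the clause headed by 'questioned'; c-commands the pronoun within its binding domain — blocked (Principle B).

No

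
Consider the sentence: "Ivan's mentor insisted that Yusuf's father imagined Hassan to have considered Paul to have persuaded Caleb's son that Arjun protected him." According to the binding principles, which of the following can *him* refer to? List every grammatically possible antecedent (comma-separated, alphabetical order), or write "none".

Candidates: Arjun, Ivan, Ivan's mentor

Ivan, Ivan's mentor

*him* is a pronoun; Principle B requires it to be free in its binding domain — the clause headed by 'protected'.
— Arjun: subject of the clause headed by 'protected'; c-commands the pronoun within its binding domain — blocked (Principle B).
— Ivan: possessor inside the subject DP of the matrix clause; does not c-command the pronoun — Principle B does not apply; allowed.
— Ivan's mentor: subject of the matrix clause; c-commands the pronoun but lies outside its binding domain — allowed.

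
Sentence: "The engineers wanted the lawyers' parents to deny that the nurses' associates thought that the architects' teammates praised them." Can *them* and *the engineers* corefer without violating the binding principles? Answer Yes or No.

Yes

*the engineers* is an R-expression; Principle C requires it to be free (not bound by any c-commanding expression).
— them: object of the clause headed by 'praised'; the pronoun does not c-command the R-expression — coreference allowed.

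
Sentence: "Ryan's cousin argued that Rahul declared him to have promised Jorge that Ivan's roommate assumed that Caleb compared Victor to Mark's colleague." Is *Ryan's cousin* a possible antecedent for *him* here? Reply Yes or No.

Yes

*him* is a pronoun; Principle B requires it to be free in its binding domain — the clause headed by 'declared'.
— Ryan's cousin: subject of the matrix clause; c-commands the pronoun but lies outside its binding domain — allowed.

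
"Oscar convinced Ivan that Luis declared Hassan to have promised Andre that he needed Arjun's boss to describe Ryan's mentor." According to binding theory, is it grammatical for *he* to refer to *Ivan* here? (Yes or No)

*Ivan* is an R-expression; Principle C requires it to be free (not bound by any c-commanding expression).
— he: subject of the clause headed by 'needed'; the pronoun does not c-command the R-expression — coreference allowed.

Yes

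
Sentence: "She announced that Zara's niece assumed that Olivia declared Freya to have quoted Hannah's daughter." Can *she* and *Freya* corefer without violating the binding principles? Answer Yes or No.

No

*Freya* is an R-expression; Principle C requires it to be free (not bound by any c-commanding expression).
— she: subject of the matrix clause; the pronoun c-commands the R-expression — coreference blocked (Principle C).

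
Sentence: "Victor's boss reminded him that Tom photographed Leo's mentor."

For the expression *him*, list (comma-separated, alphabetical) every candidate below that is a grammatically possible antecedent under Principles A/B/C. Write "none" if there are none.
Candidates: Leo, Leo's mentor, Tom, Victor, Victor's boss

*him* is a pronoun; Principle B requires it to be free in its binding domain — the matrix clause.
— Leo: possessor inside the object DP of the clause headed by 'photographed'; is c-commanded by the pronoun; coreference would bind this R-expression — blocked (Principle C).
— Leo's mentor: object of the clause headed by 'photographed'; is c-commanded by the pronoun; coreference would bind this R-expression — blocked (Principle C).
— Tom: subject of the clause headed by 'photographed'; is c-commanded by the pronoun; coreference would bind this R-expression — blocked (Principle C).
— Victor: possessor inside the subject DP of the matrix clause; does not c-command the pronoun — Principle B does not apply; allowed.
— Victor's boss: subject of the matrix clause; c-commands the pronoun within its binding domain — blocked (Principle B).

Victor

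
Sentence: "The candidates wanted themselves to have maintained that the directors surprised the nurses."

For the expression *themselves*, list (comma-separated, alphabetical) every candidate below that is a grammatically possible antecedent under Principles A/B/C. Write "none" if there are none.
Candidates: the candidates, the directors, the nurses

the candidates

*themselves* is a reflexive; Principle A requires it to be bound within its binding domain — the matrix clause.
— the candidates: subject of the matrix clause; c-commands the reflexive within its binding domain — allowed (Principle A).
— the directors: subject of the clause headed by 'surprised'; does not c-command the reflexive — cannot bind it (Principle A).
— the nurses: object of the clause headed by 'surprised'; does not c-command the reflexive — cannot bind it (Principle A).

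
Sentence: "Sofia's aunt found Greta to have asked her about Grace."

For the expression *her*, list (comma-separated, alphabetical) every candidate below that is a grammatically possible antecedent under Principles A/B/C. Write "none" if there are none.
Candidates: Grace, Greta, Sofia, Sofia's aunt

*her* is a pronoun; Principle B requires it to be free in its binding domain — the clause headed by 'asked'.
— Grace: second object of the clause headed by 'asked'; is c-commanded by the pronoun; coreference would bind this R-expression — blocked (Principle C).
— Greta: subject of the clause headed by 'asked'; c-commands the pronoun within its binding domain — blocked (Principle B).
— Sofia: possessor inside the subject DP of the matrix clause; does not c-command the pronoun — Principle B does not apply; allowed.
— Sofia's aunt: subject of the matrix clause; c-commands the pronoun but lies outside its binding domain — allowed.

Sofia, Sofia's aunt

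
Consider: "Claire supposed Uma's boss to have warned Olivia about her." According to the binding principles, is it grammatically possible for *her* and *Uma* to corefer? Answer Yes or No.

Yes

*her* is a pronoun; Principle B requires it to be free in its binding domain — the clause headed by 'warned'.
— Uma: possessor inside the subject DP of the clause headed by 'warned'; does not c-command the pronoun — Principle B does not apply; allowed.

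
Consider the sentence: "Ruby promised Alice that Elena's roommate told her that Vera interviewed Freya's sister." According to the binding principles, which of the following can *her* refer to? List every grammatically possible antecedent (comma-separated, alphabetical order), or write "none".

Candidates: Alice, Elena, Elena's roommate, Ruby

Alice, Elena, Ruby

*her* is a pronoun; Principle B requires it to be free in its binding domain — the clause headed by 'told'.
— Alice: object of the matrix clause; c-commands the pronoun but lies outside its binding domain — allowed.
— Elena: possessor inside the subject DP of the clause headed by 'told'; does not c-command the pronoun — Principle B does not apply; allowed.
— Elena's roommate: subject of the clause headed by 'told'; c-commands the pronoun within its binding domain — blocked (Principle B).
— Ruby: subject of the matrix clause; c-commands the pronoun but lies outside its binding domain — allowed.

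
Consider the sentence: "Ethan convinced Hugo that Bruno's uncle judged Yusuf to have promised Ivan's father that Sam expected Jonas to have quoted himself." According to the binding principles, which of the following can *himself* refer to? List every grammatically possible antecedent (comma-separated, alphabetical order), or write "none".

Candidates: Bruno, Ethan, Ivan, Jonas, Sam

Jonas

*himself* is a reflexive; Principle A requires it to be bound within its binding domain — the clause headed by 'quoted'.
— Bruno: possessor inside the subject DP of the clause headed by 'judged'; does not c-command the reflexive — cannot bind it (Principle A).
— Ethan: subject of the matrix clause; c-commands the reflexive but lies outside its binding domain — cannot bind it (Principle A).
— Ivan: possessor inside the object DP of the clause headed by 'promised'; does not c-command the reflexive — cannot bind it (Principle A).
— Jonas: subject of the clause headed by 'quoted'; c-commands the reflexive within its binding domain — allowed (Principle A).
— Sam: subject of the clause headed by 'expected'; c-commands the reflexive but lies outside its binding domain — cannot bind it (Principle A).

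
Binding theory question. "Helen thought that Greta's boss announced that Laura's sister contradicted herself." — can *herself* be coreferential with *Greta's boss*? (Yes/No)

*herself* is a reflexive; Principle A requires it to be bound within its binding domain — the clause headed by 'contradicted'.
— Greta's boss: subject of the clause headed by 'announced'; c-commands the reflexive but lies outside its binding domain — cannot bind it (Principle A).

No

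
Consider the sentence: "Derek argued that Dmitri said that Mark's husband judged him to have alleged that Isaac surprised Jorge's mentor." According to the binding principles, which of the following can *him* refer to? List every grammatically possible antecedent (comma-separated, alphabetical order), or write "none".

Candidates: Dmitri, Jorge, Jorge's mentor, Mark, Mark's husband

*him* is a pronoun; Principle B requires it to be free in its binding domain — the clause headed by 'judged'.
— Dmitri: subject of the clause headed by 'said'; c-commands the pronoun but lies outside its binding domain — allowed.
— Jorge: possessor inside the object DP of the clause headed by 'surprised'; is c-commanded by the pronoun; coreference would bind this R-expression — blocked (Principle C).
— Jorge's mentor: object of the clause headed by 'surprised'; is c-commanded by the pronoun; coreference would bind this R-expression — blocked (Principle C).
— Mark: possessor inside the subject DP of the clause headed by 'judged'; does not c-command the pronoun — Principle B does not apply; allowed.
— Mark's husband: subject of the clause headed by 'judged'; c-commands the pronoun within its binding domain — blocked (Principle B).

Dmitri, Mark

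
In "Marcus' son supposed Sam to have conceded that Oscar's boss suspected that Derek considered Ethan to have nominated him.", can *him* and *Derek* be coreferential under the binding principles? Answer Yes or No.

Yes

*Derek* is an R-expression; Principle C requires it to be free (not bound by any c-commanding expression).
— him: object of the clause headed by 'nominated'; the pronoun does not c-command the R-expression — coreference allowed.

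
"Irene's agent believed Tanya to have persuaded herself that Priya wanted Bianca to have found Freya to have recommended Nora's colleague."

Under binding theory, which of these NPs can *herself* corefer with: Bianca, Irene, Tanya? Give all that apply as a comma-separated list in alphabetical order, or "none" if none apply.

*herself* is a reflexive; Principle A requires it to be bound within its binding domain — the clause headed by 'persuaded'.
— Bianca: subject of the clause headed by 'found'; does not c-command the reflexive — cannot bind it (Principle A).
— Irene: possessor inside the subject DP of the matrix clause; does not c-command the reflexive — cannot bind it (Principle A).
— Tanya: subject of the clause headed by 'persuaded'; c-commands the reflexive within its binding domain — allowed (Principle A).

Tanya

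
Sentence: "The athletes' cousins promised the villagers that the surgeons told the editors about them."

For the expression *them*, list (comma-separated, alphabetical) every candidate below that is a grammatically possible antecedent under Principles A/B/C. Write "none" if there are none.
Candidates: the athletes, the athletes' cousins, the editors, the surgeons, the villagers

*them* is a pronoun; Principle B requires it to be free in its binding domain — the clause headed by 'told'.
— the athletes: possessor inside the subject DP of the matrix clause; does not c-command the pronoun — Principle B does not apply; allowed.
— the athletes' cousins: subject of the matrix clause; c-commands the pronoun but lies outside its binding domain — allowed.
— the editors: object of the clause headed by 'told'; c-commands the pronoun within its binding domain — blocked (Principle B).
— the surgeons: subject of the clause headed by 'told'; c-commands the pronoun within its binding domain — blocked (Principle B).
— the villagers: object of the matrix clause; c-commands the pronoun but lies outside its binding domain — allowed.

the athletes, the athletes' cousins, the villagers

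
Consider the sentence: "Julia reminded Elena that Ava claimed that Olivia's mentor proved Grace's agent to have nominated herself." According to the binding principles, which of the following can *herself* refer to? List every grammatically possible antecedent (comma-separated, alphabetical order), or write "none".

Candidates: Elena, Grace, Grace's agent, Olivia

*herself* is a reflexive; Principle A requires it to be bound within its binding domain — the clause headed by 'nominated'.
— Elena: object of the matrix clause; c-commands the reflexive but lies outside its binding domain — cannot bind it (Principle A).
— Grace: possessor inside the subject DP of the clause headed by 'nominated'; does not c-command the reflexive — cannot bind it (Principle A).
— Grace's agent: subject of the clause headed by 'nominated'; c-commands the reflexive within its binding domain — allowed (Principle A).
— Olivia: possessor inside the subject DP of the clause headed by 'proved'; does not c-command the reflexive — cannot bind it (Principle A).

Grace's agent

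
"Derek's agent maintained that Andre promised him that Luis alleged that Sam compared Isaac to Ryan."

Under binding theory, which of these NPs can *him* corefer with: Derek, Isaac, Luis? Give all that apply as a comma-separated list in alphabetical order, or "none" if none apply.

*him* is a pronoun; Principle B requires it to be free in its binding domain — the clause headed by 'promised'.
— Derek: possessor inside the subject DP of the matrix clause; does not c-command the pronoun — Principle B does not apply; allowed.
— Isaac: object of the clause headed by 'compared'; is c-commanded by the pronoun; coreference would bind this R-expression — blocked (Principle C).
— Luis: subject of the clause headed by 'alleged'; is c-commanded by the pronoun; coreference would bind this R-expression — blocked (Principle C).

Derek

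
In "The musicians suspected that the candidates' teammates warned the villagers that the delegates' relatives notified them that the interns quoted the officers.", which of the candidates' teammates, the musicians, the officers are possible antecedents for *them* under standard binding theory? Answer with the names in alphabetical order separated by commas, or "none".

the candidates' teammates, the musicians

*them* is a pronoun; Principle B requires it to be free in its binding domain — the clause headed by 'notified'.
— the candidates' teammates: subject of the clause headed by 'warned'; c-commands the pronoun but lies outside its binding domain — allowed.
— the musicians: subject of the matrix clause; c-commands the pronoun but lies outside its binding domain — allowed.
— the officers: object of the clause headed by 'quoted'; is c-commanded by the pronoun; coreference would bind this R-expression — blocked (Principle C).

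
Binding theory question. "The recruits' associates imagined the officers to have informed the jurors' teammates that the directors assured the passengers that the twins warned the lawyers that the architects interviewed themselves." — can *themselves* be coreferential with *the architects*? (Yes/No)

*themselves* is a reflexive; Principle A requires it to be bound within its binding domain — the clause headed by 'interviewed'.
— the architects: subject of the clause headed by 'interviewed'; c-commands the reflexive within its binding domain — allowed (Principle A).

Yes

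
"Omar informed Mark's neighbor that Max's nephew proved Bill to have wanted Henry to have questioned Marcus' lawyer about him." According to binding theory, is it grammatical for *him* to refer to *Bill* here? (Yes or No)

*Bill* is an R-expression; Principle C requires it to be free (not bound by any c-commanding expression).
— him: second object of the clause headed by 'questioned'; the pronoun does not c-command the R-expression — coreference allowed.

Yes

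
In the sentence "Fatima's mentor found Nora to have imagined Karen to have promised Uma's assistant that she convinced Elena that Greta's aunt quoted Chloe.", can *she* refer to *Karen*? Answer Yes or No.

*she* is a pronoun; Principle B requires it to be free in its binding domain — the clause headed by 'convinced'.
— Karen: subject of the clause headed by 'promised'; c-commands the pronoun but lies outside its binding domain — allowed.

Yes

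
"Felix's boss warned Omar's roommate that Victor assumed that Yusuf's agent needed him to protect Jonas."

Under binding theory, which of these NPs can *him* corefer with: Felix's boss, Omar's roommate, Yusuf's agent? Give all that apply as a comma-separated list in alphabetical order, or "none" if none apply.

Felix's boss, Omar's roommate

*him* is a pronoun; Principle B requires it to be free in its binding domain — the clause headed by 'needed'.
— Felix's boss: subject of the matrix clause; c-commands the pronoun but lies outside its binding domain — allowed.
— Omar's roommate: object of the matrix clause; c-commands the pronoun but lies outside its binding domain — allowed.
— Yusuf's agent: subject of the clause headed by 'needed'; c-commands the pronoun within its binding domain — blocked (Principle B).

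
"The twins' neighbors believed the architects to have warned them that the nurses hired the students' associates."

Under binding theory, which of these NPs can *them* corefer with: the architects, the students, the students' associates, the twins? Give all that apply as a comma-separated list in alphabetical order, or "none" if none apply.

*them* is a pronoun; Principle B requires it to be free in its binding domain — the clause headed by 'warned'.
— the architects: subject of the clause headed by 'warned'; c-commands the pronoun within its binding domain — blocked (Principle B).
— the students: possessor inside the object DP of the clause headed by 'hired'; is c-commanded by the pronoun; coreference would bind this R-expression — blocked (Principle C).
— the students' associates: object of the clause headed by 'hired'; is c-commanded by the pronoun; coreference would bind this R-expression — blocked (Principle C).
— the twins: possessor inside the subject DP of the matrix clause; does not c-command the pronoun — Principle B does not apply; allowed.

the twins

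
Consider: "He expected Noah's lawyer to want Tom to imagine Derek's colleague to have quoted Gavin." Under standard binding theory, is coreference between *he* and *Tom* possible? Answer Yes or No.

No

*Tom* is an R-expression; Principle C requires it to be free (not bound by any c-commanding expression).
— he: subject of the matrix clause; the pronoun c-commands the R-expression — coreference blocked (Principle C).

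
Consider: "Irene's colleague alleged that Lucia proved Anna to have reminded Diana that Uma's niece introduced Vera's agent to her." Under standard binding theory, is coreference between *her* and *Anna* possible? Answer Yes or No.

*Anna* is an R-expression; Principle C requires it to be free (not bound by any c-commanding expression).
— her: second object of the clause headed by 'introduced'; the pronoun does not c-command the R-expression — coreference allowed.

Yes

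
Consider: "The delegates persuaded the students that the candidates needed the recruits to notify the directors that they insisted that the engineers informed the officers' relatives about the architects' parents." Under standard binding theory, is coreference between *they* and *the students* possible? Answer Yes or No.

Yes

*the students* is an R-expression; Principle C requires it to be free (not bound by any c-commanding expression).
— they: subject of the clause headed by 'insisted'; the pronoun does not c-command the R-expression — coreference allowed.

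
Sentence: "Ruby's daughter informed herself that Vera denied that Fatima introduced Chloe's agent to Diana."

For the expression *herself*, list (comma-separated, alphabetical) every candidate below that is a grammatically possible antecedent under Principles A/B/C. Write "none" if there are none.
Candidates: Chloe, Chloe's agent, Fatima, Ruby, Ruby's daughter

Ruby's daughter

*herself* is a reflexive; Principle A requires it to be bound within its binding domain — the matrix clause.
— Chloe: possessor inside the object DP of the clause headed by 'introduced'; does not c-command the reflexive — cannot bind it (Principle A).
— Chloe's agent: object of the clause headed by 'introduced'; does not c-command the reflexive — cannot bind it (Principle A).
— Fatima: subject of the clause headed by 'introduced'; does not c-command the reflexive — cannot bind it (Principle A).
— Ruby: possessor inside the subject DP of the matrix clause; does not c-command the reflexive — cannot bind it (Principle A).
— Ruby's daughter: subject of the matrix clause; c-commands the reflexive within its binding domain — allowed (Principle A).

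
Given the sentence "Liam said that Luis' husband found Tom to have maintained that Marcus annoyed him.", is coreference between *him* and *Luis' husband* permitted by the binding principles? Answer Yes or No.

Yes

*him* is a pronoun; Principle B requires it to be free in its binding domain — the clause headed by 'annoyed'.
— Luis' husband: subject of the clause headed by 'found'; c-commands the pronoun but lies outside its binding domain — allowed.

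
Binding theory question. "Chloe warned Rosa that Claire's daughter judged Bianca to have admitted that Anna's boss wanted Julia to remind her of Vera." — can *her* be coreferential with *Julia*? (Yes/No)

*her* is a pronoun; Principle B requires it to be free in its binding domain — the clause headed by 'remind'.
— Julia: subject of the clause headed by 'remind'; c-commands the pronoun within its binding domain — blocked (Principle B).

No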